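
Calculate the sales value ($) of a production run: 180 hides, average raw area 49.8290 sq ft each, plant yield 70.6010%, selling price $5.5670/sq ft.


Raw_total = N * avg_area = 180 * 49.8290 = 8969.2200 sq ft
Finished = Raw_total * yield / 100 = 8969.2200 * 70.6010 / 100 = 6332.3590 sq ft
Value = Finished * price = 6332.3590 * 5.5670 = 35252.2426 $


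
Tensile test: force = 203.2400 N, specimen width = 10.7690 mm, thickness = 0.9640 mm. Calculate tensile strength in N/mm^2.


Formula: TS = force / (width * thickness)
Substituting: TS = 203.2400 / (10.7690 * 0.9640)
Result: 19.5775 N/mm^2


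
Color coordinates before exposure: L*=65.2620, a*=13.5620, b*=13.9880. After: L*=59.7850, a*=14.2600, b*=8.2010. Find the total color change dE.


dL = -5.4770, da = 0.6980, db = -5.7870
dE = sqrt((-5.4770)^2 + 0.6980^2 + (-5.7870)^2) = 7.9984


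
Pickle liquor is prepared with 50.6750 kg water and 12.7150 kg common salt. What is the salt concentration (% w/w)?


Formula: Conc = salt / (water + salt) * 100
Substituting: Conc = 12.7150 / (50.6750 + 12.7150) * 100
Result: 20.0584 %


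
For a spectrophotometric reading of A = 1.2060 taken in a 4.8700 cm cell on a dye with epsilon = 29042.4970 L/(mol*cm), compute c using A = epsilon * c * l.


Formula: c = A / (epsilon * l)
Substituting: c = 1.2060 / (29042.4970 * 4.8700)
Result: 8.5268e-06 mol/L


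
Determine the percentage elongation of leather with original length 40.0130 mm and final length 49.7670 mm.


Formula: Elongation = (Lf - L0) / L0 * 100
Substituting: Elongation = (49.7670 - 40.0130) / 40.0130 * 100
Result: 24.3771 %


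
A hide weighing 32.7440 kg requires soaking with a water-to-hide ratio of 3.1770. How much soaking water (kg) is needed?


Formula: Water = hide_weight * ratio
Substituting: Water = 32.7440 * 3.1770
Result: 104.0277 kg


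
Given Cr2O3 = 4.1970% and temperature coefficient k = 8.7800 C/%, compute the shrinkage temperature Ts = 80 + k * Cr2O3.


Formula: Ts = 80 + k * Cr2O3
Substituting: Ts = 80 + 8.7800 * 4.1970
Result: 116.8497 C


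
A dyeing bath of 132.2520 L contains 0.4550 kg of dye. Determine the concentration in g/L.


Formula: Conc = dye_mass(kg) / volume(L) * 1000
Substituting: Conc = 0.4550 / 132.2520 * 1000
Result: 3.4404 g/L


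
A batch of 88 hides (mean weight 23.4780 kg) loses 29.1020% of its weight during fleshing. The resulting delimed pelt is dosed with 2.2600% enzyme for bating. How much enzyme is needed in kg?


Total_raw = N * avg_wt = 88 * 23.4780 = 2066.0640 kg
Substrate = Total_raw * (1 - loss/100) = 2066.0640 * (1 - 29.1020/100) = 1464.7981 kg
Enzyme = Substrate * pct / 100 = 1464.7981 * 2.2600 / 100 = 33.1044 kg


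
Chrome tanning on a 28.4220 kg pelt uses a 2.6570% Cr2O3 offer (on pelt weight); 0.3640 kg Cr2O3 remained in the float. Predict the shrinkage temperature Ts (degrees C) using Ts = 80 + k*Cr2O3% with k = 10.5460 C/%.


Offered = pelt * offer_pct / 100 = 28.4220 * 2.6570 / 100 = 0.7552 kg
Uptake = offered - residual = 0.7552 - 0.3640 = 0.3912 kg
Cr2O3% on pelt = uptake / pelt * 100 = 0.3912 / 28.4220 * 100 = 1.3763 %
Ts = 80 + k * Cr2O3% = 80 + 10.5460 * 1.3763 = 94.5145 C


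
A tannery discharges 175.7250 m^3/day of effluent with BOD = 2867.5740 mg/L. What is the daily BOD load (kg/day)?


Formula: BOD_load = volume * conc / 1000
Substituting: BOD_load = 175.7250 * 2867.5740 / 1000
Result: 503.9044 kg/day


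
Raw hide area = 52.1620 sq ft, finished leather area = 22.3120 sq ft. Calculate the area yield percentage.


Formula: Yield = finished / raw * 100
Substituting: Yield = 22.3120 / 52.1620 * 100
Result: 42.7744 %


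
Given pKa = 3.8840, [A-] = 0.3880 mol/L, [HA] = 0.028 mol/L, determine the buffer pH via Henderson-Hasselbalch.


ratio = [A-] / [HA] = 0.3880 / 0.028 = 13.8571
log10(ratio) = 1.1417
pH = pKa + log10(ratio) = 3.8840 + 1.1417 = 5.0257


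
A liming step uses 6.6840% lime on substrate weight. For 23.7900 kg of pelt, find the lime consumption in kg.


Formula: Lime = substrate * pct / 100
Substituting: Lime = 23.7900 * 6.6840 / 100
Result: 1.5901 kg


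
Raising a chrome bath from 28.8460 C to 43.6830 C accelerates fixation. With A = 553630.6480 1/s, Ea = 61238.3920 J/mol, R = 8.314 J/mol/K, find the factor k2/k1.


T1 = 28.8460 + 273.15 = 301.9960 K; T2 = 43.6830 + 273.15 = 316.8330 K
k1 = A * exp(-Ea/(R*T1)) = 553630.6480 * exp(-61238.3920/(8.314*301.9960)) = 1.4150e-05 1/s
k2 = A * exp(-Ea/(R*T2)) = 553630.6480 * exp(-61238.3920/(8.314*316.8330)) = 4.4340e-05 1/s
k2/k1 = 4.4340e-05 / 1.4150e-05 = 3.1335


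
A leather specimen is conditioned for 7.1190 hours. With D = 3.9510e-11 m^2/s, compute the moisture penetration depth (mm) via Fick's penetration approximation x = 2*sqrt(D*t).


t = 7.1190 hr * 3600 = 25628.4000 s
D * t = 3.9510e-11 * 25628.4000 = 1.0126e-06
x = 2 * sqrt(D*t) = 2 * sqrt(1.0126e-06) = 0.00201254 m = 2.0125 mm


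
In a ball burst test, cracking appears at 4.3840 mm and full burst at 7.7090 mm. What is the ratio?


Formula: Ratio = crack / burst
Substituting: Ratio = 4.3840 / 7.7090
Result: 0.5687


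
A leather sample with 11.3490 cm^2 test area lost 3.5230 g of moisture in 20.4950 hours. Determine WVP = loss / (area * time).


Formula: WVP = loss / (area * time)
Substituting: WVP = 3.5230 / (11.3490 * 20.4950)
Result: 0.0151463 g/(cm^2*hr)


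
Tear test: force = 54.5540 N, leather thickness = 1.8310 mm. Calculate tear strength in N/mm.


Formula: Tear strength = force / thickness
Substituting: Tear strength = 54.5540 / 1.8310
Result: 29.7946 N/mm


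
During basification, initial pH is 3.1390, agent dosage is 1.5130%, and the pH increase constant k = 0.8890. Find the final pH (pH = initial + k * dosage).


Formula: pH_final = pH_initial + k * base_pct
Substituting: pH_final = 3.1390 + 0.8890 * 1.5130
Result: 4.4841


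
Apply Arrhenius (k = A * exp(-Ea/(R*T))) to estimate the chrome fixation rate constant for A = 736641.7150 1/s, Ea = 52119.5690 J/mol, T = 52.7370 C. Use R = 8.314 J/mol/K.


T_K = T_C + 273.15 = 52.7370 + 273.15 = 325.8870 K
exponent = -Ea / (R * T_K) = -52119.5690 / (8.314 * 325.8870) = -19.2364
k = A * exp(exponent) = 736641.7150 * exp(-19.2364) = 0.00325833 1/s


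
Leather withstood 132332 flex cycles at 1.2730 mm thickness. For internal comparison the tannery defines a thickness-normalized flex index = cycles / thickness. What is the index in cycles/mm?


Formula: Index = cycles / thickness
Substituting: Index = 132332 / 1.2730
Result: 103952.8672 cycles/mm


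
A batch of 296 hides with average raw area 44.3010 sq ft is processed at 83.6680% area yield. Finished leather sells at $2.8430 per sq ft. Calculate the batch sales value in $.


Raw_total = N * avg_area = 296 * 44.3010 = 13113.0960 sq ft
Finished = Raw_total * yield / 100 = 13113.0960 * 83.6680 / 100 = 10971.4652 sq ft
Value = Finished * price = 10971.4652 * 2.8430 = 31191.8755 $


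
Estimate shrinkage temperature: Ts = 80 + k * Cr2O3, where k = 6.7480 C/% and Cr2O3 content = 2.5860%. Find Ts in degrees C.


Formula: Ts = 80 + k * Cr2O3
Substituting: Ts = 80 + 6.7480 * 2.5860
Result: 97.4503 C


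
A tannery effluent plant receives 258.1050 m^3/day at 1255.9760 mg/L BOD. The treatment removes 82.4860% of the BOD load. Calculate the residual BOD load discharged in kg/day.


Load_in = volume * conc / 1000 = 258.1050 * 1255.9760 / 1000 = 324.1737 kg/day
Removed = Load_in * eff / 100 = 324.1737 * 82.4860 / 100 = 267.3979 kg/day
Load_out = Load_in - Removed = 324.1737 - 267.3979 = 56.7758 kg/day


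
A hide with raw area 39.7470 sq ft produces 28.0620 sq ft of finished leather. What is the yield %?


Formula: Yield = finished / raw * 100
Substituting: Yield = 28.0620 / 39.7470 * 100
Result: 70.6016 %


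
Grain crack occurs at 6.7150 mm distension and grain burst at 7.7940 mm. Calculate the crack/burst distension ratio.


Formula: Ratio = crack / burst
Substituting: Ratio = 6.7150 / 7.7940
Result: 0.8616


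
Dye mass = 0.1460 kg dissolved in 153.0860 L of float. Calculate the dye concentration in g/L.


Formula: Conc = dye_mass(kg) / volume(L) * 1000
Substituting: Conc = 0.1460 / 153.0860 * 1000
Result: 0.9537 g/L


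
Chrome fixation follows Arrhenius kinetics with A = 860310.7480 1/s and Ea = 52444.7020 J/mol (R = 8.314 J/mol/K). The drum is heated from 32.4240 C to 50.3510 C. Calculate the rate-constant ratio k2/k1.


T1 = 32.4240 + 273.15 = 305.5740 K; T2 = 50.3510 + 273.15 = 323.5010 K
k1 = A * exp(-Ea/(R*T1)) = 860310.7480 * exp(-52444.7020/(8.314*305.5740)) = 9.3211e-04 1/s
k2 = A * exp(-Ea/(R*T2)) = 860310.7480 * exp(-52444.7020/(8.314*323.5010)) = 0.00292601 1/s
k2/k1 = 0.00292601 / 9.3211e-04 = 3.1391


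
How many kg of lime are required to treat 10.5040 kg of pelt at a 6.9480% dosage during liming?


Formula: Lime = substrate * pct / 100
Substituting: Lime = 10.5040 * 6.9480 / 100
Result: 0.7298 kg


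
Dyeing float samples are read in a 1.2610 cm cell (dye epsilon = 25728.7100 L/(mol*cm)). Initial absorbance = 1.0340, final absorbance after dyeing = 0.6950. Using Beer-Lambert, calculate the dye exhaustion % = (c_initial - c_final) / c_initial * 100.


c_initial = A_i / (epsilon * l) = 1.0340 / (25728.7100 * 1.2610) = 3.1870e-05 mol/L
c_final = A_f / (epsilon * l) = 0.6950 / (25728.7100 * 1.2610) = 2.1422e-05 mol/L
Exhaustion = (c_initial - c_final) / c_initial * 100 = (3.1870e-05 - 2.1422e-05) / 3.1870e-05 * 100 = 32.7853 %


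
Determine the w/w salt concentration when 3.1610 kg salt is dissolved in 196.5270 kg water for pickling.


Formula: Conc = salt / (water + salt) * 100
Substituting: Conc = 3.1610 / (196.5270 + 3.1610) * 100
Result: 1.5830 %


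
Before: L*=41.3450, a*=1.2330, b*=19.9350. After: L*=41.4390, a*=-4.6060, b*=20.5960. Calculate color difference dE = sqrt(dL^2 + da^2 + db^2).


dL = 0.094, da = -5.8390, db = 0.6610
dE = sqrt(0.094^2 + (-5.8390)^2 + 0.6610^2) = 5.8770


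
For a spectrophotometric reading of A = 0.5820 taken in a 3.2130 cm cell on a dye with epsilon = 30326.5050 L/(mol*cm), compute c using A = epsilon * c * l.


Formula: c = A / (epsilon * l)
Substituting: c = 0.5820 / (30326.5050 * 3.2130)
Result: 5.9730e-06 mol/L


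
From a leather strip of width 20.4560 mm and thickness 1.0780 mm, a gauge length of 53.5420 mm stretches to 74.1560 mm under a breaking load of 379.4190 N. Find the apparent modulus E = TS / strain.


TS = F / (w * t) = 379.4190 / (20.4560 * 1.0780) = 17.2060 N/mm^2
strain = (Lf - L0) / L0 = (74.1560 - 53.5420) / 53.5420 = 0.3850
E = TS / strain = 17.2060 / 0.3850 = 44.6902 N/mm^2


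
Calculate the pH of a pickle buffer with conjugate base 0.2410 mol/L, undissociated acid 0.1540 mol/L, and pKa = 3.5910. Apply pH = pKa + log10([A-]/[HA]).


ratio = [A-] / [HA] = 0.2410 / 0.1540 = 1.5649
log10(ratio) = 0.1945
pH = pKa + log10(ratio) = 3.5910 + 0.1945 = 3.7855


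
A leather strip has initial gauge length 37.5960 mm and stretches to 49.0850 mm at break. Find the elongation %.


Formula: Elongation = (Lf - L0) / L0 * 100
Substituting: Elongation = (49.0850 - 37.5960) / 37.5960 * 100
Result: 30.5591 %


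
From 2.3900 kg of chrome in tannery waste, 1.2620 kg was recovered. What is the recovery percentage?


Formula: Recovery = recovered / input * 100
Substituting: Recovery = 1.2620 / 2.3900 * 100
Result: 52.8033 %


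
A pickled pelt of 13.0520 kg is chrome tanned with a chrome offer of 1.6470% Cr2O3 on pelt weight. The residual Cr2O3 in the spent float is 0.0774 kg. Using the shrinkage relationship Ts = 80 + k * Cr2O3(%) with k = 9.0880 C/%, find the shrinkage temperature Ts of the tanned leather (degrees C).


Offered = pelt * offer_pct / 100 = 13.0520 * 1.6470 / 100 = 0.2150 kg
Uptake = offered - residual = 0.2150 - 0.0774 = 0.1376 kg
Cr2O3% on pelt = uptake / pelt * 100 = 0.1376 / 13.0520 * 100 = 1.0540 %
Ts = 80 + k * Cr2O3% = 80 + 9.0880 * 1.0540 = 89.5786 C


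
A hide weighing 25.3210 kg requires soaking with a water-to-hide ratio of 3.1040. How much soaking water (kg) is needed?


Formula: Water = hide_weight * ratio
Substituting: Water = 25.3210 * 3.1040
Result: 78.5964 kg


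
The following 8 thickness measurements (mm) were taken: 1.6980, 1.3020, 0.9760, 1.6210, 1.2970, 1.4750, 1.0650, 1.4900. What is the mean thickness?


Formula: Average = sum / n
Substituting: Average = 10.9240 / 8
Result: 1.3655 mm


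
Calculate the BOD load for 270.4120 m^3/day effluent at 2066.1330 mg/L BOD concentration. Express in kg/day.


Formula: BOD_load = volume * conc / 1000
Substituting: BOD_load = 270.4120 * 2066.1330 / 1000
Result: 558.7072 kg/day


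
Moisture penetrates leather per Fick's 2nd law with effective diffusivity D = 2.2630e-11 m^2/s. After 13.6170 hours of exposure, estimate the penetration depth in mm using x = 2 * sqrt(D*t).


t = 13.6170 hr * 3600 = 49021.2000 s
D * t = 2.2630e-11 * 49021.2000 = 1.1093e-06
x = 2 * sqrt(D*t) = 2 * sqrt(1.1093e-06) = 0.00210651 m = 2.1065 mm


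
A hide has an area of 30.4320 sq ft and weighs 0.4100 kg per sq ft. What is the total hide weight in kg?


Formula: Weight = area * weight_per_sqft
Substituting: Weight = 30.4320 * 0.4100
Result: 12.4771 kg


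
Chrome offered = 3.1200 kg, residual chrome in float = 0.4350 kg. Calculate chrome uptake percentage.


Formula: Uptake = (offered - residual) / offered * 100
Substituting: Uptake = (3.1200 - 0.4350) / 3.1200 * 100
Result: 86.0577 %


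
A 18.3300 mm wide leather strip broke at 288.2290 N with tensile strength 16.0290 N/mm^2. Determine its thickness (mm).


Formula: t = F / (TS * w)
Substituting: t = 288.2290 / (16.0290 * 18.3300)
Result: 0.9810 mm


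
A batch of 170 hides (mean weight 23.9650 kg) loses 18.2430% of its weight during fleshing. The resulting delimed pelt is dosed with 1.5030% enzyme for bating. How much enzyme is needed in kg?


Total_raw = N * avg_wt = 170 * 23.9650 = 4074.0500 kg
Substrate = Total_raw * (1 - loss/100) = 4074.0500 * (1 - 18.2430/100) = 3330.8211 kg
Enzyme = Substrate * pct / 100 = 3330.8211 * 1.5030 / 100 = 50.0622 kg


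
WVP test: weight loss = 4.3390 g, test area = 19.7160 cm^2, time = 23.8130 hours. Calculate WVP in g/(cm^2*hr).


Formula: WVP = loss / (area * time)
Substituting: WVP = 4.3390 / (19.7160 * 23.8130)
Result: 0.0092418 g/(cm^2*hr)


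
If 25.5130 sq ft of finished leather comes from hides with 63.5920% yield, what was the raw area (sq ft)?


Formula: raw = finished * 100 / yield
Substituting: raw = 25.5130 * 100 / 63.5920
Result: 40.1198 sq ft


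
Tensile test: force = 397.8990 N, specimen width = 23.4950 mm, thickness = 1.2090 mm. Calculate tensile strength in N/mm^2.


Formula: TS = force / (width * thickness)
Substituting: TS = 397.8990 / (23.4950 * 1.2090)
Result: 14.0078 N/mm^2


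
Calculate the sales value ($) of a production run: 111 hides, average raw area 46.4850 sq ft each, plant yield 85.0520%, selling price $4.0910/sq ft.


Raw_total = N * avg_area = 111 * 46.4850 = 5159.8350 sq ft
Finished = Raw_total * yield / 100 = 5159.8350 * 85.0520 / 100 = 4388.5429 sq ft
Value = Finished * price = 4388.5429 * 4.0910 = 17953.5289 $


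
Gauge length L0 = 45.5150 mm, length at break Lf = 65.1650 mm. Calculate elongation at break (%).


Formula: Elongation = (Lf - L0) / L0 * 100
Substituting: Elongation = (65.1650 - 45.5150) / 45.5150 * 100
Result: 43.1726 %


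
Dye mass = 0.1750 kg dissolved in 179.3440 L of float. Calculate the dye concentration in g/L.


Formula: Conc = dye_mass(kg) / volume(L) * 1000
Substituting: Conc = 0.1750 / 179.3440 * 1000
Result: 0.9758 g/L


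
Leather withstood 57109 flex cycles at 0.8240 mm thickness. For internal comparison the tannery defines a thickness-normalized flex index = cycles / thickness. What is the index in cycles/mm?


Formula: Index = cycles / thickness
Substituting: Index = 57109 / 0.8240
Result: 69307.0388 cycles/mm


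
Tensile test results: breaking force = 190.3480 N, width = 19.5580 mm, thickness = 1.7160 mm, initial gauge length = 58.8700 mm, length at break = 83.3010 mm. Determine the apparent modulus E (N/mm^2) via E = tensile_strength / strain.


TS = F / (w * t) = 190.3480 / (19.5580 * 1.7160) = 5.6716 N/mm^2
strain = (Lf - L0) / L0 = (83.3010 - 58.8700) / 58.8700 = 0.4150
E = TS / strain = 5.6716 / 0.4150 = 13.6666 N/mm^2


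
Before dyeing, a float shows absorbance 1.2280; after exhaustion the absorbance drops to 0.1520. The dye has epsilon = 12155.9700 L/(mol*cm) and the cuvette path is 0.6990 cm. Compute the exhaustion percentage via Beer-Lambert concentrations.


c_initial = A_i / (epsilon * l) = 1.2280 / (12155.9700 * 0.6990) = 1.4452e-04 mol/L
c_final = A_f / (epsilon * l) = 0.1520 / (12155.9700 * 0.6990) = 1.7889e-05 mol/L
Exhaustion = (c_initial - c_final) / c_initial * 100 = (1.4452e-04 - 1.7889e-05) / 1.4452e-04 * 100 = 87.6221 %


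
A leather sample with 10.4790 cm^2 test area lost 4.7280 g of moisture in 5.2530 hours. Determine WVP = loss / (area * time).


Formula: WVP = loss / (area * time)
Substituting: WVP = 4.7280 / (10.4790 * 5.2530)
Result: 0.0858915 g/(cm^2*hr)


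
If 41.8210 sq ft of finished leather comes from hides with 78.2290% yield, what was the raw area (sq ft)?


Formula: raw = finished * 100 / yield
Substituting: raw = 41.8210 * 100 / 78.2290
Result: 53.4597 sq ft


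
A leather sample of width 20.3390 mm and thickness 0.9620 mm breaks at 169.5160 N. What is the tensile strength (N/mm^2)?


Formula: TS = force / (width * thickness)
Substituting: TS = 169.5160 / (20.3390 * 0.9620)
Result: 8.6638 N/mm^2


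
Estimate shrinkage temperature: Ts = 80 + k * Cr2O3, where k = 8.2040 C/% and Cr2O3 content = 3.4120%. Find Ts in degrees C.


Formula: Ts = 80 + k * Cr2O3
Substituting: Ts = 80 + 8.2040 * 3.4120
Result: 107.9920 C


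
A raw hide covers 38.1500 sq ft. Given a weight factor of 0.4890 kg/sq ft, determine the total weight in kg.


Formula: Weight = area * weight_per_sqft
Substituting: Weight = 38.1500 * 0.4890
Result: 18.6553 kg


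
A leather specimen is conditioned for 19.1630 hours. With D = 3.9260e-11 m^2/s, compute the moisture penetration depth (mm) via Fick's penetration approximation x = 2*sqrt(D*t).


t = 19.1630 hr * 3600 = 68986.8000 s
D * t = 3.9260e-11 * 68986.8000 = 2.7084e-06
x = 2 * sqrt(D*t) = 2 * sqrt(2.7084e-06) = 0.00329146 m = 3.2915 mm


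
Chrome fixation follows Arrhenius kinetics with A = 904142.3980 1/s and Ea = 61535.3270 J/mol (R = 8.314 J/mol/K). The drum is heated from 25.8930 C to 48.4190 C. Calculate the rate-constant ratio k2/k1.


T1 = 25.8930 + 273.15 = 299.0430 K; T2 = 48.4190 + 273.15 = 321.5690 K
k1 = A * exp(-Ea/(R*T1)) = 904142.3980 * exp(-61535.3270/(8.314*299.0430)) = 1.6118e-05 1/s
k2 = A * exp(-Ea/(R*T2)) = 904142.3980 * exp(-61535.3270/(8.314*321.5690)) = 9.1259e-05 1/s
k2/k1 = 9.1259e-05 / 1.6118e-05 = 5.6619


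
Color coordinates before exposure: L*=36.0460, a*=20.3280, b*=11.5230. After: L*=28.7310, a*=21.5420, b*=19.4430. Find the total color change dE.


dL = -7.3150, da = 1.2140, db = 7.9200
dE = sqrt((-7.3150)^2 + 1.2140^2 + 7.9200^2) = 10.8494


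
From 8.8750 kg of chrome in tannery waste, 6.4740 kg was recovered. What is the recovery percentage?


Formula: Recovery = recovered / input * 100
Substituting: Recovery = 6.4740 / 8.8750 * 100
Result: 72.9465 %


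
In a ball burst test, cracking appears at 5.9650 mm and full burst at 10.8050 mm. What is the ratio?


Formula: Ratio = crack / burst
Substituting: Ratio = 5.9650 / 10.8050
Result: 0.5521


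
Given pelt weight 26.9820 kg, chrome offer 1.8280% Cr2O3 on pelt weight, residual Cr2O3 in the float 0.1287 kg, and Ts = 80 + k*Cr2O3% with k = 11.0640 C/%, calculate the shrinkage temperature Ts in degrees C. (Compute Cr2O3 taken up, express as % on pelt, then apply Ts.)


Offered = pelt * offer_pct / 100 = 26.9820 * 1.8280 / 100 = 0.4932 kg
Uptake = offered - residual = 0.4932 - 0.1287 = 0.3645 kg
Cr2O3% on pelt = uptake / pelt * 100 = 0.3645 / 26.9820 * 100 = 1.3510 %
Ts = 80 + k * Cr2O3% = 80 + 11.0640 * 1.3510 = 94.9476 C


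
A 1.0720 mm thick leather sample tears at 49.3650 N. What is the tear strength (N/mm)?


Formula: Tear strength = force / thickness
Substituting: Tear strength = 49.3650 / 1.0720
Result: 46.0494 N/mm


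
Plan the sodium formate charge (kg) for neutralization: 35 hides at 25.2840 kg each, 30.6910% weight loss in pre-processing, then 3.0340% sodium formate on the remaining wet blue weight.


Total_raw = N * avg_wt = 35 * 25.2840 = 884.9400 kg
Substrate = Total_raw * (1 - loss/100) = 884.9400 * (1 - 30.6910/100) = 613.3431 kg
Neutralizer = Substrate * pct / 100 = 613.3431 * 3.0340 / 100 = 18.6088 kg


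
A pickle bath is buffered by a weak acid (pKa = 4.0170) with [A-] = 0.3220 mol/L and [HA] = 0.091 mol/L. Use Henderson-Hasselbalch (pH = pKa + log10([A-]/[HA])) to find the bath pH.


ratio = [A-] / [HA] = 0.3220 / 0.091 = 3.5385
log10(ratio) = 0.5488
pH = pKa + log10(ratio) = 4.0170 + 0.5488 = 4.5658


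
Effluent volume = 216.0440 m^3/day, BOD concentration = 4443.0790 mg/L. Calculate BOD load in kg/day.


Formula: BOD_load = volume * conc / 1000
Substituting: BOD_load = 216.0440 * 4443.0790 / 1000
Result: 959.9006 kg/day


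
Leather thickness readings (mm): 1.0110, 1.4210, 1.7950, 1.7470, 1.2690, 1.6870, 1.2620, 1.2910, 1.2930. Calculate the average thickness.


Formula: Average = sum / n
Substituting: Average = 12.7760 / 9
Result: 1.4196 mm


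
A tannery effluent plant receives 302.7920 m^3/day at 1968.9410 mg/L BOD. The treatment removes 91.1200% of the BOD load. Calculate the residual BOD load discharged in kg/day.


Load_in = volume * conc / 1000 = 302.7920 * 1968.9410 / 1000 = 596.1796 kg/day
Removed = Load_in * eff / 100 = 596.1796 * 91.1200 / 100 = 543.2388 kg/day
Load_out = Load_in - Removed = 596.1796 - 543.2388 = 52.9407 kg/day


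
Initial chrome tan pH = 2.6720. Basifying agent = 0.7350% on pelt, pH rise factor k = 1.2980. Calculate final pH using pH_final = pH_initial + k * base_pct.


Formula: pH_final = pH_initial + k * base_pct
Substituting: pH_final = 2.6720 + 1.2980 * 0.7350
Result: 3.6260


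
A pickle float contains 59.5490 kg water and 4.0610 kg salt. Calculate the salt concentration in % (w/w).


Formula: Conc = salt / (water + salt) * 100
Substituting: Conc = 4.0610 / (59.5490 + 4.0610) * 100
Result: 6.3842 %


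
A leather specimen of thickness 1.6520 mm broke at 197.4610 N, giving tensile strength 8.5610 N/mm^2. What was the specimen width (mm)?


Formula: w = F / (TS * t)
Substituting: w = 197.4610 / (8.5610 * 1.6520)
Result: 13.9620 mm


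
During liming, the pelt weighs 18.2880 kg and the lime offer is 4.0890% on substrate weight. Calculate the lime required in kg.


Formula: Lime = substrate * pct / 100
Substituting: Lime = 18.2880 * 4.0890 / 100
Result: 0.7478 kg


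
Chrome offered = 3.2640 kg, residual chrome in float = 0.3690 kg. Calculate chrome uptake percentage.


Formula: Uptake = (offered - residual) / offered * 100
Substituting: Uptake = (3.2640 - 0.3690) / 3.2640 * 100
Result: 88.6949 %


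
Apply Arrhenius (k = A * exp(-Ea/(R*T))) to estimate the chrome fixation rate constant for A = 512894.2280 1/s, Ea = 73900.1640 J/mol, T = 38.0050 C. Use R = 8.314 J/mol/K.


T_K = T_C + 273.15 = 38.0050 + 273.15 = 311.1550 K
exponent = -Ea / (R * T_K) = -73900.1640 / (8.314 * 311.1550) = -28.5666
k = A * exp(exponent) = 512894.2280 * exp(-28.5666) = 2.0124e-07 1/s


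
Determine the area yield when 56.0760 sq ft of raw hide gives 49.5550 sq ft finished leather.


Formula: Yield = finished / raw * 100
Substituting: Yield = 49.5550 / 56.0760 * 100
Result: 88.3711 %


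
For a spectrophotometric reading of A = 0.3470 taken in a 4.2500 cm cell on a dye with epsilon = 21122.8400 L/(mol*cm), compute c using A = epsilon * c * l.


Formula: c = A / (epsilon * l)
Substituting: c = 0.3470 / (21122.8400 * 4.2500)
Result: 3.8653e-06 mol/L


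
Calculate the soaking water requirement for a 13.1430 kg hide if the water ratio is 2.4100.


Formula: Water = hide_weight * ratio
Substituting: Water = 13.1430 * 2.4100
Result: 31.6746 kg


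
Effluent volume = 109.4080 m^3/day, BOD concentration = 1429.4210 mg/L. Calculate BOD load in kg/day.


Formula: BOD_load = volume * conc / 1000
Substituting: BOD_load = 109.4080 * 1429.4210 / 1000
Result: 156.3901 kg/day


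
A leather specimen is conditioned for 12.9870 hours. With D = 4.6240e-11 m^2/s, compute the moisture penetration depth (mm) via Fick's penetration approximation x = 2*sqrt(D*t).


t = 12.9870 hr * 3600 = 46753.2000 s
D * t = 4.6240e-11 * 46753.2000 = 2.1619e-06
x = 2 * sqrt(D*t) = 2 * sqrt(2.1619e-06) = 0.00294066 m = 2.9407 mm


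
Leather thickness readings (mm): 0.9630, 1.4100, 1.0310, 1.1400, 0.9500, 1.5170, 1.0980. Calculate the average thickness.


Formula: Average = sum / n
Substituting: Average = 8.1090 / 7
Result: 1.1584 mm


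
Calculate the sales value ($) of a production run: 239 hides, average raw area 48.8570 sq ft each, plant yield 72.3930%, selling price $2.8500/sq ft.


Raw_total = N * avg_area = 239 * 48.8570 = 11676.8230 sq ft
Finished = Raw_total * yield / 100 = 11676.8230 * 72.3930 / 100 = 8453.2025 sq ft
Value = Finished * price = 8453.2025 * 2.8500 = 24091.6271 $


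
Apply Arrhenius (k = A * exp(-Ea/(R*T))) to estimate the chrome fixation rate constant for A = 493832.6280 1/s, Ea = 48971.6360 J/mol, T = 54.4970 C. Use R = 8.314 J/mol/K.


T_K = T_C + 273.15 = 54.4970 + 273.15 = 327.6470 K
exponent = -Ea / (R * T_K) = -48971.6360 / (8.314 * 327.6470) = -17.9775
k = A * exp(exponent) = 493832.6280 * exp(-17.9775) = 0.00769249 1/s


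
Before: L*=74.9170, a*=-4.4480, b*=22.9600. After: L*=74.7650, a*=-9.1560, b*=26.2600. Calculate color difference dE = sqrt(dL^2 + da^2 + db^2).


dL = -0.1520, da = -4.7080, db = 3.3000
dE = sqrt((-0.1520)^2 + (-4.7080)^2 + 3.3000^2) = 5.7514


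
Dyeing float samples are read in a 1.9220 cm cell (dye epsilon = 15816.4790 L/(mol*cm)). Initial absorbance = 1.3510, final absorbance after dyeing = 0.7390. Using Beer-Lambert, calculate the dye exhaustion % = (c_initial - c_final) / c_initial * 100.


c_initial = A_i / (epsilon * l) = 1.3510 / (15816.4790 * 1.9220) = 4.4442e-05 mol/L
c_final = A_f / (epsilon * l) = 0.7390 / (15816.4790 * 1.9220) = 2.4310e-05 mol/L
Exhaustion = (c_initial - c_final) / c_initial * 100 = (4.4442e-05 - 2.4310e-05) / 4.4442e-05 * 100 = 45.2998 %


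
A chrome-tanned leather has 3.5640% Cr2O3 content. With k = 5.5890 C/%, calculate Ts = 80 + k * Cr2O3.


Formula: Ts = 80 + k * Cr2O3
Substituting: Ts = 80 + 5.5890 * 3.5640
Result: 99.9192 C


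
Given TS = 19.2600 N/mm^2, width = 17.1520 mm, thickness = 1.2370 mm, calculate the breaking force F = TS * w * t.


Formula: F = TS * w * t
Substituting: F = 19.2600 * 17.1520 * 1.2370
Result: 408.6399 N


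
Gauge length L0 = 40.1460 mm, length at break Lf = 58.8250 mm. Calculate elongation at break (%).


Formula: Elongation = (Lf - L0) / L0 * 100
Substituting: Elongation = (58.8250 - 40.1460) / 40.1460 * 100
Result: 46.5277 %


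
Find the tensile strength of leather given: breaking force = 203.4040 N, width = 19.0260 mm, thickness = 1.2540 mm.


Formula: TS = force / (width * thickness)
Substituting: TS = 203.4040 / (19.0260 * 1.2540)
Result: 8.5254 N/mm^2


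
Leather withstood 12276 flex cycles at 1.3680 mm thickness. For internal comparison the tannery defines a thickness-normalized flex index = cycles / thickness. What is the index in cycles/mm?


Formula: Index = cycles / thickness
Substituting: Index = 12276 / 1.3680
Result: 8973.6842 cycles/mm


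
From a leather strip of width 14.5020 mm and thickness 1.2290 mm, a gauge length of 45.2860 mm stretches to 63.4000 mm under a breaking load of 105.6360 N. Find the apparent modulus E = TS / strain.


TS = F / (w * t) = 105.6360 / (14.5020 * 1.2290) = 5.9270 N/mm^2
strain = (Lf - L0) / L0 = (63.4000 - 45.2860) / 45.2860 = 0.4000
E = TS / strain = 5.9270 / 0.4000 = 14.8177 N/mm^2


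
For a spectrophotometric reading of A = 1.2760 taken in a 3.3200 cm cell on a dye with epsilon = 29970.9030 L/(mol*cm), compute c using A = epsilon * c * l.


Formula: c = A / (epsilon * l)
Substituting: c = 1.2760 / (29970.9030 * 3.3200)
Result: 1.2824e-05 mol/L


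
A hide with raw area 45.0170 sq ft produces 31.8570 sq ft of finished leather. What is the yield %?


Formula: Yield = finished / raw * 100
Substituting: Yield = 31.8570 / 45.0170 * 100
Result: 70.7666 %


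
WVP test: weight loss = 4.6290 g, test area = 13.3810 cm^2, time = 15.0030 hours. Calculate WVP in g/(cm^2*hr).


Formula: WVP = loss / (area * time)
Substituting: WVP = 4.6290 / (13.3810 * 15.0030)
Result: 0.0230579 g/(cm^2*hr)


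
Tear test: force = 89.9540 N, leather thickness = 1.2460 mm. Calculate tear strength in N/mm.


Formula: Tear strength = force / thickness
Substituting: Tear strength = 89.9540 / 1.2460
Result: 72.1942 N/mm


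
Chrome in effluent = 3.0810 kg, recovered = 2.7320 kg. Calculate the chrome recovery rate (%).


Formula: Recovery = recovered / input * 100
Substituting: Recovery = 2.7320 / 3.0810 * 100
Result: 88.6725 %


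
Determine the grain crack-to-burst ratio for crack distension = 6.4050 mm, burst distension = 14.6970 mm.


Formula: Ratio = crack / burst
Substituting: Ratio = 6.4050 / 14.6970
Result: 0.4358


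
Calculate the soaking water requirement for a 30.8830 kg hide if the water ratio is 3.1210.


Formula: Water = hide_weight * ratio
Substituting: Water = 30.8830 * 3.1210
Result: 96.3858 kg


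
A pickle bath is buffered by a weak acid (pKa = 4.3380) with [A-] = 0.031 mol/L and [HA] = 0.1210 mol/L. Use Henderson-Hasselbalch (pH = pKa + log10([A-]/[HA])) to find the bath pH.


ratio = [A-] / [HA] = 0.031 / 0.1210 = 0.2562
log10(ratio) = -0.5914
pH = pKa + log10(ratio) = 4.3380 - 0.5914 = 3.7466


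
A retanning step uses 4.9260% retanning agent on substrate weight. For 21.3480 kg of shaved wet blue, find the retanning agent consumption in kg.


Formula: Retan = substrate * pct / 100
Substituting: Retan = 21.3480 * 4.9260 / 100
Result: 1.0516 kg


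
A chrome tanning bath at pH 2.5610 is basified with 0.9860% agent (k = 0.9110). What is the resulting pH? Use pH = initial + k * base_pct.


Formula: pH_final = pH_initial + k * base_pct
Substituting: pH_final = 2.5610 + 0.9110 * 0.9860
Result: 3.4592


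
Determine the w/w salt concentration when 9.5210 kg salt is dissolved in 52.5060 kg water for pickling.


Formula: Conc = salt / (water + salt) * 100
Substituting: Conc = 9.5210 / (52.5060 + 9.5210) * 100
Result: 15.3498 %


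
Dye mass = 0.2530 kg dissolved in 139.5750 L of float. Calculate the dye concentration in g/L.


Formula: Conc = dye_mass(kg) / volume(L) * 1000
Substituting: Conc = 0.2530 / 139.5750 * 1000
Result: 1.8126 g/L


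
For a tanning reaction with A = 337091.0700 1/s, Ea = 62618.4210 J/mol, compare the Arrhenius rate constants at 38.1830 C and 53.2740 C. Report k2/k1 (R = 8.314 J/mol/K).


T1 = 38.1830 + 273.15 = 311.3330 K; T2 = 53.2740 + 273.15 = 326.4240 K
k1 = A * exp(-Ea/(R*T1)) = 337091.0700 * exp(-62618.4210/(8.314*311.3330)) = 1.0505e-05 1/s
k2 = A * exp(-Ea/(R*T2)) = 337091.0700 * exp(-62618.4210/(8.314*326.4240)) = 3.2146e-05 1/s
k2/k1 = 3.2146e-05 / 1.0505e-05 = 3.0600


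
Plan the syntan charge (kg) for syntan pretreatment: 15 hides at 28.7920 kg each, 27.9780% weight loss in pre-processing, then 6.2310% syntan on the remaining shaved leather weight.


Total_raw = N * avg_wt = 15 * 28.7920 = 431.8800 kg
Substrate = Total_raw * (1 - loss/100) = 431.8800 * (1 - 27.9780/100) = 311.0486 kg
Syntan = Substrate * pct / 100 = 311.0486 * 6.2310 / 100 = 19.3814 kg


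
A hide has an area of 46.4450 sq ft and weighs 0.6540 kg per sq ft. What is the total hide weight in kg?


Formula: Weight = area * weight_per_sqft
Substituting: Weight = 46.4450 * 0.6540
Result: 30.3750 kg


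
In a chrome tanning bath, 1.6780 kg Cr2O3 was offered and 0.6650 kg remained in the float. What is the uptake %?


Formula: Uptake = (offered - residual) / offered * 100
Substituting: Uptake = (1.6780 - 0.6650) / 1.6780 * 100
Result: 60.3695 %


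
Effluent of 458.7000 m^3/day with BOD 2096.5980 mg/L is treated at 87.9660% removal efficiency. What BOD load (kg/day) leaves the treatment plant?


Load_in = volume * conc / 1000 = 458.7000 * 2096.5980 / 1000 = 961.7095 kg/day
Removed = Load_in * eff / 100 = 961.7095 * 87.9660 / 100 = 845.9774 kg/day
Load_out = Load_in - Removed = 961.7095 - 845.9774 = 115.7321 kg/day


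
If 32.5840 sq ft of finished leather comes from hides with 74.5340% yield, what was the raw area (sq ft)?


Formula: raw = finished * 100 / yield
Substituting: raw = 32.5840 * 100 / 74.5340
Result: 43.7170 sq ft


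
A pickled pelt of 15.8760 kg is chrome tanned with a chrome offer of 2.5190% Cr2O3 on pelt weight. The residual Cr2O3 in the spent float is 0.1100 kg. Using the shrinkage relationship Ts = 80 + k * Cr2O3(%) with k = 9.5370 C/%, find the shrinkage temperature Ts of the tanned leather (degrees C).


Offered = pelt * offer_pct / 100 = 15.8760 * 2.5190 / 100 = 0.3999 kg
Uptake = offered - residual = 0.3999 - 0.1100 = 0.2899 kg
Cr2O3% on pelt = uptake / pelt * 100 = 0.2899 / 15.8760 * 100 = 1.8261 %
Ts = 80 + k * Cr2O3% = 80 + 9.5370 * 1.8261 = 97.4158 C


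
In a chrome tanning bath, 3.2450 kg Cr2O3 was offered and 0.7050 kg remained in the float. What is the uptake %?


Formula: Uptake = (offered - residual) / offered * 100
Substituting: Uptake = (3.2450 - 0.7050) / 3.2450 * 100
Result: 78.2743 %


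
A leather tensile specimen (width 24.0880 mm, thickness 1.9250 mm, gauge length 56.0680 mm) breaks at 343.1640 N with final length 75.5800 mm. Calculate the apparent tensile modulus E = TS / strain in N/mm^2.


TS = F / (w * t) = 343.1640 / (24.0880 * 1.9250) = 7.4007 N/mm^2
strain = (Lf - L0) / L0 = (75.5800 - 56.0680) / 56.0680 = 0.3480
E = TS / strain = 7.4007 / 0.3480 = 21.2659 N/mm^2


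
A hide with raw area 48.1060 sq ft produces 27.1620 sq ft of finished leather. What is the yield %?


Formula: Yield = finished / raw * 100
Substituting: Yield = 27.1620 / 48.1060 * 100
Result: 56.4628 %


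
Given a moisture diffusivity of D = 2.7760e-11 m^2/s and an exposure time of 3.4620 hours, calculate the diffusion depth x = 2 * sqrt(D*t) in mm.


t = 3.4620 hr * 3600 = 12463.2000 s
D * t = 2.7760e-11 * 12463.2000 = 3.4598e-07
x = 2 * sqrt(D*t) = 2 * sqrt(3.4598e-07) = 0.0011764 m = 1.1764 mm


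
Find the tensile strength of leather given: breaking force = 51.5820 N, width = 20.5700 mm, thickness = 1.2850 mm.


Formula: TS = force / (width * thickness)
Substituting: TS = 51.5820 / (20.5700 * 1.2850)
Result: 1.9515 N/mm^2


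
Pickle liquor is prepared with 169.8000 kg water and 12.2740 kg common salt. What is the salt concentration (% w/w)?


Formula: Conc = salt / (water + salt) * 100
Substituting: Conc = 12.2740 / (169.8000 + 12.2740) * 100
Result: 6.7412 %


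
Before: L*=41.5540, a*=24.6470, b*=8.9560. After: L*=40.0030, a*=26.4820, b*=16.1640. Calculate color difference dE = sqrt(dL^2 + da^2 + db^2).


dL = -1.5510, da = 1.8350, db = 7.2080
dE = sqrt((-1.5510)^2 + 1.8350^2 + 7.2080^2) = 7.5979


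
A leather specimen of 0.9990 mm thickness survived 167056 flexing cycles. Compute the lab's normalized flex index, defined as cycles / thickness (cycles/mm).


Formula: Index = cycles / thickness
Substituting: Index = 167056 / 0.9990
Result: 167223.2232 cycles/mm


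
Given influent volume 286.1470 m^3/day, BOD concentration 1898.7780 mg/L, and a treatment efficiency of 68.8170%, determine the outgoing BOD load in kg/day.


Load_in = volume * conc / 1000 = 286.1470 * 1898.7780 / 1000 = 543.3296 kg/day
Removed = Load_in * eff / 100 = 543.3296 * 68.8170 / 100 = 373.9032 kg/day
Load_out = Load_in - Removed = 543.3296 - 373.9032 = 169.4265 kg/day


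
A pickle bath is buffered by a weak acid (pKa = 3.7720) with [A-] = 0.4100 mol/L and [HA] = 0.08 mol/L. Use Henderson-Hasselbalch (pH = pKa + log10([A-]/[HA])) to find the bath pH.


ratio = [A-] / [HA] = 0.4100 / 0.08 = 5.1250
log10(ratio) = 0.7097
pH = pKa + log10(ratio) = 3.7720 + 0.7097 = 4.4817


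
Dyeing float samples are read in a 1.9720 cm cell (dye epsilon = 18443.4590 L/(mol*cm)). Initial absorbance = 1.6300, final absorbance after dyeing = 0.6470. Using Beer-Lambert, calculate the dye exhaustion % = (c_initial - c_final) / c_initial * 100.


c_initial = A_i / (epsilon * l) = 1.6300 / (18443.4590 * 1.9720) = 4.4817e-05 mol/L
c_final = A_f / (epsilon * l) = 0.6470 / (18443.4590 * 1.9720) = 1.7789e-05 mol/L
Exhaustion = (c_initial - c_final) / c_initial * 100 = (4.4817e-05 - 1.7789e-05) / 4.4817e-05 * 100 = 60.3067 %


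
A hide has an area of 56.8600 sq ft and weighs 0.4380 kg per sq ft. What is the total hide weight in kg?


Formula: Weight = area * weight_per_sqft
Substituting: Weight = 56.8600 * 0.4380
Result: 24.9047 kg


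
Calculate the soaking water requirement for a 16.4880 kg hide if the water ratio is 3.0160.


Formula: Water = hide_weight * ratio
Substituting: Water = 16.4880 * 3.0160
Result: 49.7278 kg


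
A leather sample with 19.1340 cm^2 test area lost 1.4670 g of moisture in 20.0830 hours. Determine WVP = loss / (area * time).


Formula: WVP = loss / (area * time)
Substituting: WVP = 1.4670 / (19.1340 * 20.0830)
Result: 0.00381765 g/(cm^2*hr)


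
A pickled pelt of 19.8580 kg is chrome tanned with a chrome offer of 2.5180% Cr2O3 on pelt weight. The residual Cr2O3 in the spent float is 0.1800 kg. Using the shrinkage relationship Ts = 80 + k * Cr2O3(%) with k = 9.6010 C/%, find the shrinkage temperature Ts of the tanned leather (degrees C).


Offered = pelt * offer_pct / 100 = 19.8580 * 2.5180 / 100 = 0.5000 kg
Uptake = offered - residual = 0.5000 - 0.1800 = 0.3200 kg
Cr2O3% on pelt = uptake / pelt * 100 = 0.3200 / 19.8580 * 100 = 1.6116 %
Ts = 80 + k * Cr2O3% = 80 + 9.6010 * 1.6116 = 95.4726 C


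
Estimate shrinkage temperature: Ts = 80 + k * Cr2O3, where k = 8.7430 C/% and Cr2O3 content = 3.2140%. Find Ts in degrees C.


Formula: Ts = 80 + k * Cr2O3
Substituting: Ts = 80 + 8.7430 * 3.2140
Result: 108.1000 C


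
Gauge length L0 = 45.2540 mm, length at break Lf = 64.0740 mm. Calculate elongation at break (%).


Formula: Elongation = (Lf - L0) / L0 * 100
Substituting: Elongation = (64.0740 - 45.2540) / 45.2540 * 100
Result: 41.5875 %


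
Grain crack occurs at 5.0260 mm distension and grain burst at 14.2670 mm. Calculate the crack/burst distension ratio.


Formula: Ratio = crack / burst
Substituting: Ratio = 5.0260 / 14.2670
Result: 0.3523


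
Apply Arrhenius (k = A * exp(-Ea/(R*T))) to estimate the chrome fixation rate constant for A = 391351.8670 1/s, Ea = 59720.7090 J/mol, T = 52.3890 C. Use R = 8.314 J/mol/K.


T_K = T_C + 273.15 = 52.3890 + 273.15 = 325.5390 K
exponent = -Ea / (R * T_K) = -59720.7090 / (8.314 * 325.5390) = -22.0654
k = A * exp(exponent) = 391351.8670 * exp(-22.0654) = 1.0225e-04 1/s


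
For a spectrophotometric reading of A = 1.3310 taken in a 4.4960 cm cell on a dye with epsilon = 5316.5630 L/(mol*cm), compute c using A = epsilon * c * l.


Formula: c = A / (epsilon * l)
Substituting: c = 1.3310 / (5316.5630 * 4.4960)
Result: 5.5683e-05 mol/L


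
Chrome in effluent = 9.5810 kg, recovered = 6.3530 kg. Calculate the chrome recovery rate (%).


Formula: Recovery = recovered / input * 100
Substituting: Recovery = 6.3530 / 9.5810 * 100
Result: 66.3083 %


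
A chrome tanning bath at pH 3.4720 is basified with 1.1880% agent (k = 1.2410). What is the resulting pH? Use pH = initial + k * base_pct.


Formula: pH_final = pH_initial + k * base_pct
Substituting: pH_final = 3.4720 + 1.2410 * 1.1880
Result: 4.9463
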